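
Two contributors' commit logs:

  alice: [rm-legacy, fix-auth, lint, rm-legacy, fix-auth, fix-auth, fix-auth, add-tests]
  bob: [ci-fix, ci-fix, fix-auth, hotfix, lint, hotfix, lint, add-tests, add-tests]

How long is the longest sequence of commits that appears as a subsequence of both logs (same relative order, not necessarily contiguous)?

3

Taking fix-auth (alice #2, bob #3), lint (alice #3, bob #7), add-tests (alice #8, bob #9) gives a common subsequence of length 3, and the DP table's final entry dp[8][9] is also 3, so no common subsequence is longer.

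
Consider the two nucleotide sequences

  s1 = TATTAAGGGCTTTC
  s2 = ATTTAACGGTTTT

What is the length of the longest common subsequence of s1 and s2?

10

Pick T (s1 #1, s2 #2); then T (s1 #3, s2 #3); then T (s1 #4, s2 #4); then A (s1 #5, s2 #5); then A (s1 #6, s2 #6); then G (s1 #7, s2 #8); then G (s1 #8, s2 #9); then T (s1 #11, s2 #11); then T (s1 #12, s2 #12); then T (s1 #13, s2 #13); all 10 bases appear in both, in order, and the DP table's final entry dp[14][13] is also 10, so no common subsequence is longer.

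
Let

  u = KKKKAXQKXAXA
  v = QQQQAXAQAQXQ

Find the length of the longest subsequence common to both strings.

5

One common subsequence of length 5: A (u #5, v #5), X (u #6, v #6), Q (u #7, v #8), A (u #10, v #9), X (u #11, v #11), and the DP table's final entry dp[12][12] is also 5, so no common subsequence is longer.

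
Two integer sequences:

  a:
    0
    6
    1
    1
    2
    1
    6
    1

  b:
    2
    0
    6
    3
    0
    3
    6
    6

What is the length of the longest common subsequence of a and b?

Taking 0 (a #1, b #5) → 6 (a #2, b #7) → 6 (a #7, b #8) gives a common subsequence of length 3. Since dp[8][8] = 3, nothing longer is possible.

3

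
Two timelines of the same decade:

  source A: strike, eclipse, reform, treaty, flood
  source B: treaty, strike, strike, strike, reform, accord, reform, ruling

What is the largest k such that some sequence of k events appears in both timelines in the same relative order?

Taking strike (source A #1, source B #4), reform (source A #3, source B #7) gives a common subsequence of length 2. The LCS DP gives dp[5][8] = 2, so this is optimal.

2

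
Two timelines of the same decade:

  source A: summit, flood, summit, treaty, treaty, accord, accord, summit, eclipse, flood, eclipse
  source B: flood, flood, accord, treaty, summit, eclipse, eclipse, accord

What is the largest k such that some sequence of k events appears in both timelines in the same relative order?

5

Taking flood [2,2] → treaty [5,4] → summit [8,5] → eclipse [9,6] → eclipse [11,7] gives a common subsequence of length 5. Since dp[11][8] = 5, nothing longer is possible.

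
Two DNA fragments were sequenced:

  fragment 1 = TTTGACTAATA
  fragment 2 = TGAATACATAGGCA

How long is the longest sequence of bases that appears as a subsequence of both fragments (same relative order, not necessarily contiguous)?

Match T at fragment 1[3]=fragment 2[1], then G at fragment 1[4]=fragment 2[2], then A at fragment 1[5]=fragment 2[4], then T at fragment 1[7]=fragment 2[5], then A at fragment 1[8]=fragment 2[6], then A at fragment 1[9]=fragment 2[8], then T at fragment 1[10]=fragment 2[9], then A at fragment 1[11]=fragment 2[14] — 8 bases in the same relative order in both. dp[11][14] = 8 confirms this is the maximum.

8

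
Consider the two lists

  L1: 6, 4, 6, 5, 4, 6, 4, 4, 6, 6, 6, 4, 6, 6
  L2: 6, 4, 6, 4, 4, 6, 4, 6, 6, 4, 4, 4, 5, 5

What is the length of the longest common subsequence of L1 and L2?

9

Pick 6 at L1[1]=L2[1] → 4 at L1[2]=L2[2] → 6 at L1[3]=L2[3] → 4 at L1[5]=L2[5] → 6 at L1[6]=L2[6] → 4 at L1[8]=L2[7] → 6 at L1[9]=L2[8] → 6 at L1[10]=L2[9] → 4 at L1[12]=L2[12]; all 9 values appear in both, in order. The LCS DP gives dp[14][14] = 9, so this is optimal.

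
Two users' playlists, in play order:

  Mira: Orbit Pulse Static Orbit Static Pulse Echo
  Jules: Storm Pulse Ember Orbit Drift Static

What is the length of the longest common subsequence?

Pick Pulse at Mira[2]=Jules[2], then Orbit at Mira[4]=Jules[4], then Static at Mira[5]=Jules[6]; all 3 songs appear in both, in order, and the DP table's final entry dp[7][6] is also 3, so no common subsequence is longer.

3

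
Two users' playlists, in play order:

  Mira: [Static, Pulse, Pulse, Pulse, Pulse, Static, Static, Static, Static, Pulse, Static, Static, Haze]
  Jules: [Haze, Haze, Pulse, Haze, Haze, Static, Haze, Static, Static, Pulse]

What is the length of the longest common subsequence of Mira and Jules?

One common subsequence of length 5: Pulse (Mira #2, Jules #3); then Static (Mira #6, Jules #6); then Static (Mira #8, Jules #8); then Static (Mira #9, Jules #9); then Pulse (Mira #10, Jules #10). The LCS DP gives dp[13][10] = 5, so this is optimal.

5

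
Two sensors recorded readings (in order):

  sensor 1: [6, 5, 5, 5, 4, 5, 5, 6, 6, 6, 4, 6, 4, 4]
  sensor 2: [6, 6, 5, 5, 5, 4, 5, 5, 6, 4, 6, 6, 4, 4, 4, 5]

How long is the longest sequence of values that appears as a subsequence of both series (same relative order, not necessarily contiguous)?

13

Taking 6 at sensor 1[1]=sensor 2[2]; then 5 at sensor 1[2]=sensor 2[3]; then 5 at sensor 1[3]=sensor 2[4]; then 5 at sensor 1[4]=sensor 2[5]; then 4 at sensor 1[5]=sensor 2[6]; then 5 at sensor 1[6]=sensor 2[7]; then 5 at sensor 1[7]=sensor 2[8]; then 6 at sensor 1[8]=sensor 2[9]; then 6 at sensor 1[9]=sensor 2[11]; then 6 at sensor 1[10]=sensor 2[12]; then 4 at sensor 1[11]=sensor 2[13]; then 4 at sensor 1[13]=sensor 2[14]; then 4 at sensor 1[14]=sensor 2[15] gives a common subsequence of length 13, and the DP table's final entry dp[14][16] is also 13, so no common subsequence is longer.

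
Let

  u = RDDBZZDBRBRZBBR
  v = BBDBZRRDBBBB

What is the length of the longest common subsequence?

Taking D at u[3]=v[3]; then B at u[4]=v[4]; then Z at u[5]=v[5]; then D at u[7]=v[8]; then B at u[8]=v[9]; then B at u[10]=v[10]; then B at u[13]=v[11]; then B at u[14]=v[12] gives a common subsequence of length 8. dp[15][12] = 8 confirms this is the maximum.

8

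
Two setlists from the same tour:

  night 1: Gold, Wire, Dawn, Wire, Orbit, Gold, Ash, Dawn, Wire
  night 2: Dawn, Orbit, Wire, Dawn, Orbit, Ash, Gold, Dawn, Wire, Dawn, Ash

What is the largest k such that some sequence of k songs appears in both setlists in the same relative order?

One common subsequence of length 6: Wire [2,3], Dawn [3,4], Orbit [5,5], Gold [6,7], Dawn [8,8], Wire [9,9], and the DP table's final entry dp[9][11] is also 6, so no common subsequence is longer.

6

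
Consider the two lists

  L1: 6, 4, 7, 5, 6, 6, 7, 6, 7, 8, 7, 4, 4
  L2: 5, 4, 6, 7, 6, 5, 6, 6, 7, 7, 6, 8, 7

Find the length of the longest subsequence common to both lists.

9

One common subsequence of length 9: 6 [1,3]; then 7 [3,4]; then 5 [4,6]; then 6 [5,7]; then 6 [6,8]; then 7 [7,10]; then 6 [8,11]; then 8 [10,12]; then 7 [11,13], and the DP table's final entry dp[13][13] is also 9, so no common subsequence is longer.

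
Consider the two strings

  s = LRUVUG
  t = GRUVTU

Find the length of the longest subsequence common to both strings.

4

Taking R [2,2]; then U [3,3]; then V [4,4]; then U [5,6] gives a common subsequence of length 4. The LCS DP gives dp[6][6] = 4, so this is optimal.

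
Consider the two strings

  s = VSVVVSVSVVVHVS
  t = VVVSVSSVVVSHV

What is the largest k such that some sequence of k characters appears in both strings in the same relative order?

Pick V at s[1]=t[1], V at s[3]=t[2], V at s[4]=t[3], V at s[5]=t[5], S at s[6]=t[6], S at s[8]=t[7], V at s[9]=t[8], V at s[10]=t[9], V at s[11]=t[10], H at s[12]=t[12], V at s[13]=t[13]; all 11 characters appear in both, in order. Since dp[14][13] = 11, nothing longer is possible.

11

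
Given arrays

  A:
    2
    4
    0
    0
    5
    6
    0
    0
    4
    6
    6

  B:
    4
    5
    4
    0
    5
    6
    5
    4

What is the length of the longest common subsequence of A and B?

Match 4 [2,3] → 0 [4,4] → 5 [5,5] → 6 [6,6] → 4 [9,8] — 5 values in the same relative order in both, and the DP table's final entry dp[11][8] is also 5, so no common subsequence is longer.

5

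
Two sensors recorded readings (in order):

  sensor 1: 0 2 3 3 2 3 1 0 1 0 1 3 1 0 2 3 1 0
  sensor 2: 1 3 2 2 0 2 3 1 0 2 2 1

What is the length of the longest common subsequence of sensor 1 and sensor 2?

8

One common subsequence of length 8: 2 (sensor 1 #2, sensor 2 #3) → 2 (sensor 1 #5, sensor 2 #4) → 0 (sensor 1 #8, sensor 2 #5) → 3 (sensor 1 #12, sensor 2 #7) → 1 (sensor 1 #13, sensor 2 #8) → 0 (sensor 1 #14, sensor 2 #9) → 2 (sensor 1 #15, sensor 2 #11) → 1 (sensor 1 #17, sensor 2 #12). dp[18][12] = 8 confirms this is the maximum.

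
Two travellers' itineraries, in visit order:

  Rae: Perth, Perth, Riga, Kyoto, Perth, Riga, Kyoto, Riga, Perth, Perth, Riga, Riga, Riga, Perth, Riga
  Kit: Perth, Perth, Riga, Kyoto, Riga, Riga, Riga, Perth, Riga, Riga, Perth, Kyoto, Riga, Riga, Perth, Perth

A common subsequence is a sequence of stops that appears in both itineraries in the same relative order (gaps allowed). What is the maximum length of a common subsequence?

11

One common subsequence of length 11: Perth [1,1]; then Perth [2,2]; then Riga [3,3]; then Kyoto [4,4]; then Perth [5,8]; then Riga [6,9]; then Riga [8,10]; then Perth [9,11]; then Riga [11,13]; then Riga [12,14]; then Perth [14,16]. dp[15][16] = 11 confirms this is the maximum.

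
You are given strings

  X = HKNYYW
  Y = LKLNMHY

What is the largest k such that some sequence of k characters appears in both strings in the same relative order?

3

Let dp[i][j] be the LCS length of the first i characters of X and the first j characters of Y. dp[i][j] = dp[i-1][j-1]+1 when the i-th and j-th characters match, else max(dp[i-1][j], dp[i][j-1]).
    ·  L  K  L  N  M  H  Y
 ·  0  0  0  0  0  0  0  0
 H  0  0  0  0  0  0  1  1
 K  0  0  1  1  1  1  1  1
 N  0  0  1  1  2  2  2  2
 Y  0  0  1  1  2  2  2  3
 Y  0  0  1  1  2  2  2  3
 W  0  0  1  1  2  2  2  3
dp[6][7] = 3. One LCS (by backtracking along matches): KNY.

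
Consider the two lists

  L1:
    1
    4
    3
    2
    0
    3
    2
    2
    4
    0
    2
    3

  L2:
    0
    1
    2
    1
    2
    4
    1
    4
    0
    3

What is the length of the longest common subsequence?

One common subsequence of length 6: 1 [1,2]; then 2 [4,3]; then 2 [7,5]; then 4 [9,8]; then 0 [10,9]; then 3 [12,10]. Since dp[12][10] = 6, nothing longer is possible.

6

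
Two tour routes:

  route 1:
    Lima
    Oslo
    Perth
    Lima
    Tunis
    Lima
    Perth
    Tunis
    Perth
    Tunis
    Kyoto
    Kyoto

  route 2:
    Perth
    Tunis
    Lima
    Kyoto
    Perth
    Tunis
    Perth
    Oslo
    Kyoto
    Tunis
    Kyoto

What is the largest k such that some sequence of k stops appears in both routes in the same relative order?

Taking Perth (route 1 #3, route 2 #1), then Tunis (route 1 #5, route 2 #2), then Lima (route 1 #6, route 2 #3), then Perth (route 1 #7, route 2 #5), then Tunis (route 1 #8, route 2 #6), then Perth (route 1 #9, route 2 #7), then Tunis (route 1 #10, route 2 #10), then Kyoto (route 1 #12, route 2 #11) gives a common subsequence of length 8, and the DP table's final entry dp[12][11] is also 8, so no common subsequence is longer.

8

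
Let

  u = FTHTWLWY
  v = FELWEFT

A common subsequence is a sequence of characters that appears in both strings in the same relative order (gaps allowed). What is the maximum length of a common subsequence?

Match F [1,1], then L [6,3], then W [7,4] — 3 characters in the same relative order in both. The LCS DP gives dp[8][7] = 3, so this is optimal.

3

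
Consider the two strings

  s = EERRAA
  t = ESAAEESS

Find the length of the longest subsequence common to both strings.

3

Let dp[i][j] be the LCS length of the first i characters of s and the first j characters of t. dp[i][j] = dp[i-1][j-1]+1 when the i-th and j-th characters match, else max(dp[i-1][j], dp[i][j-1]).
    ·  E  S  A  A  E  E  S  S
 ·  0  0  0  0  0  0  0  0  0
 E  0  1  1  1  1  1  1  1  1
 E  0  1  1  1  1  2  2  2  2
 R  0  1  1  1  1  2  2  2  2
 R  0  1  1  1  1  2  2  2  2
 A  0  1  1  2  2  2  2  2  2
 A  0  1  1  2  3  3  3  3  3
dp[6][8] = 3. One LCS (by backtracking along matches): EAA.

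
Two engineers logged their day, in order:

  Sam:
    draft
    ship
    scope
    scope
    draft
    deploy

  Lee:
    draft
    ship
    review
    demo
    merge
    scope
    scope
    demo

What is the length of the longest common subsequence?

Pick draft (Sam #1, Lee #1) → ship (Sam #2, Lee #2) → scope (Sam #3, Lee #6) → scope (Sam #4, Lee #7); all 4 tasks appear in both, in order. Since dp[6][8] = 4, nothing longer is possible.

4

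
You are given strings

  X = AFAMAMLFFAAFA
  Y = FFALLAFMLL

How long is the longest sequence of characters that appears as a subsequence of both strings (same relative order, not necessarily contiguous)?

Pick F at X[2]=Y[2], A at X[3]=Y[3], A at X[5]=Y[6], M at X[6]=Y[8], L at X[7]=Y[10]; all 5 characters appear in both, in order, and the DP table's final entry dp[13][10] is also 5, so no common subsequence is longer.

5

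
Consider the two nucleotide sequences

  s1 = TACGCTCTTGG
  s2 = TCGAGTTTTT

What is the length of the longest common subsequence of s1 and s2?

6

Taking T [1,1], then A [2,4], then G [4,5], then T [6,8], then T [8,9], then T [9,10] gives a common subsequence of length 6, and the DP table's final entry dp[11][10] is also 6, so no common subsequence is longer.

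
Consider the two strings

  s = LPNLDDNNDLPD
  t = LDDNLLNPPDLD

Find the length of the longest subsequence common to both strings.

8

Match L [4,1]; then D [5,2]; then D [6,3]; then N [7,4]; then N [8,7]; then D [9,10]; then L [10,11]; then D [12,12] — 8 characters in the same relative order in both, and the DP table's final entry dp[12][12] is also 8, so no common subsequence is longer.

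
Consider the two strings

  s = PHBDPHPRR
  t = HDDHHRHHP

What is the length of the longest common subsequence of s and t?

4

One common subsequence of length 4: H (s #2, t #1) → D (s #4, t #3) → H (s #6, t #8) → P (s #7, t #9). The LCS DP gives dp[9][9] = 4, so this is optimal.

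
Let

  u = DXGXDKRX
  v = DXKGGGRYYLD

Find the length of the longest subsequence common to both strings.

Taking D (u #1, v #1) → X (u #2, v #2) → G (u #3, v #6) → D (u #5, v #11) gives a common subsequence of length 4. The LCS DP gives dp[8][11] = 4, so this is optimal.

4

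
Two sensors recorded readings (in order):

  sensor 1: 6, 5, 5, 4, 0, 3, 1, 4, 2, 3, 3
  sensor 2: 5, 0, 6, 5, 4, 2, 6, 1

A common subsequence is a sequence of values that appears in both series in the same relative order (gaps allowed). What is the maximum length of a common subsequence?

Match 6 [1,3] → 5 [3,4] → 4 [4,5] → 1 [7,8] — 4 values in the same relative order in both. dp[11][8] = 4 confirms this is the maximum.

4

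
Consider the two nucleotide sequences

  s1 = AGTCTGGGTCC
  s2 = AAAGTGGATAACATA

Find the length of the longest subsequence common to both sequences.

One common subsequence of length 7: A (s1 #1, s2 #3) → G (s1 #2, s2 #4) → T (s1 #5, s2 #5) → G (s1 #6, s2 #6) → G (s1 #7, s2 #7) → T (s1 #9, s2 #9) → C (s1 #10, s2 #12). dp[11][15] = 7 confirms this is the maximum.

7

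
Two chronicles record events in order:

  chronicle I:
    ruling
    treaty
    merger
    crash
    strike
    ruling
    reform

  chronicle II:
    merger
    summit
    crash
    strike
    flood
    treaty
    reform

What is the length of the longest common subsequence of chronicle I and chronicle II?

4

Match merger (chronicle I #3, chronicle II #1) → crash (chronicle I #4, chronicle II #3) → strike (chronicle I #5, chronicle II #4) → reform (chronicle I #7, chronicle II #7) — 4 events in the same relative order in both. dp[7][7] = 4 confirms this is the maximum.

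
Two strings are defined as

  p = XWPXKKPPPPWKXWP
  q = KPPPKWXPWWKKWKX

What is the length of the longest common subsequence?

One common subsequence of length 8: K at p[6]=q[1], then P at p[7]=q[2], then P at p[8]=q[3], then P at p[9]=q[4], then P at p[10]=q[8], then W at p[11]=q[13], then K at p[12]=q[14], then X at p[13]=q[15], and the DP table's final entry dp[15][15] is also 8, so no common subsequence is longer.

8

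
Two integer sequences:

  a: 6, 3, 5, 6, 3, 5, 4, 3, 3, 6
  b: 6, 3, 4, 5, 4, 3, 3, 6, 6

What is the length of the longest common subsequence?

7

One common subsequence of length 7: 6 (a #1, b #1), then 3 (a #2, b #2), then 5 (a #6, b #4), then 4 (a #7, b #5), then 3 (a #8, b #6), then 3 (a #9, b #7), then 6 (a #10, b #9). Since dp[10][9] = 7, nothing longer is possible.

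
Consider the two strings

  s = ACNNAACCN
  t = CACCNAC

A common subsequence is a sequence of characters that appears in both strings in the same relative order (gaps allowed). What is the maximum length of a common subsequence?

Match A [1,2], then C [2,4], then N [4,5], then A [6,6], then C [8,7] — 5 characters in the same relative order in both. Since dp[9][7] = 5, nothing longer is possible.

5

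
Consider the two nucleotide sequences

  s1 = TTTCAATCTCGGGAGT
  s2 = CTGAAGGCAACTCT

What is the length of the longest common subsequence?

Pick T [1,2]; then C [4,8]; then A [5,9]; then A [6,10]; then C [8,11]; then T [9,12]; then C [10,13]; then T [16,14]; all 8 bases appear in both, in order. Since dp[16][14] = 8, nothing longer is possible.

8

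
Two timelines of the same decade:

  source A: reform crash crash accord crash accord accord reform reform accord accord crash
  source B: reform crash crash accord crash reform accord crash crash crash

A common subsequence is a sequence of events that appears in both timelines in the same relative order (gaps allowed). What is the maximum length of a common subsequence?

8

Taking reform [1,1], crash [2,2], crash [3,3], accord [4,4], crash [5,5], reform [9,6], accord [10,7], crash [12,10] gives a common subsequence of length 8, and the DP table's final entry dp[12][10] is also 8, so no common subsequence is longer.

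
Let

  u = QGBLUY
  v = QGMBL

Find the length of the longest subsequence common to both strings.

4

Let dp[i][j] be the LCS length of the first i characters of u and the first j characters of v. dp[i][j] = dp[i-1][j-1]+1 when the i-th and j-th characters match, else max(dp[i-1][j], dp[i][j-1]).
    ·  Q  G  M  B  L
 ·  0  0  0  0  0  0
 Q  0  1  1  1  1  1
 G  0  1  2  2  2  2
 B  0  1  2  2  3  3
 L  0  1  2  2  3  4
 U  0  1  2  2  3  4
 Y  0  1  2  2  3  4
dp[6][5] = 4. One LCS (by backtracking along matches): QGBL.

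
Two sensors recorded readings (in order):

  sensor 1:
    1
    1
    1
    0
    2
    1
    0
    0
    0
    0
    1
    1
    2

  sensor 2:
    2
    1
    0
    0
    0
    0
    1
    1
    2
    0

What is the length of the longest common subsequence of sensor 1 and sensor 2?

Taking 2 at sensor 1[5]=sensor 2[1]; then 1 at sensor 1[6]=sensor 2[2]; then 0 at sensor 1[7]=sensor 2[3]; then 0 at sensor 1[8]=sensor 2[4]; then 0 at sensor 1[9]=sensor 2[5]; then 0 at sensor 1[10]=sensor 2[6]; then 1 at sensor 1[11]=sensor 2[7]; then 1 at sensor 1[12]=sensor 2[8]; then 2 at sensor 1[13]=sensor 2[9] gives a common subsequence of length 9. Since dp[13][10] = 9, nothing longer is possible.

9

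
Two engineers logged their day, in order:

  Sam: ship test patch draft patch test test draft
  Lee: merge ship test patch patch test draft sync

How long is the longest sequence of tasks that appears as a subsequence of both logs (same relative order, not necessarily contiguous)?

6

One common subsequence of length 6: ship [1,2], then test [2,3], then patch [3,4], then patch [5,5], then test [7,6], then draft [8,7], and the DP table's final entry dp[8][8] is also 6, so no common subsequence is longer.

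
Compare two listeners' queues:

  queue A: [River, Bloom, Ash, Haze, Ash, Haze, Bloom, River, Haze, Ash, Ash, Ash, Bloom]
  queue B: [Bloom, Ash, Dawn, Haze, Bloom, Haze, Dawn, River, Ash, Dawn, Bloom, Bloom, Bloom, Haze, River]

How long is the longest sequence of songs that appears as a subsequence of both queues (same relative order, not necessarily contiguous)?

7

Match Bloom [2,1], Ash [3,2], Haze [4,4], Haze [6,6], River [8,8], Ash [10,9], Bloom [13,13] — 7 songs in the same relative order in both. The LCS DP gives dp[13][15] = 7, so this is optimal.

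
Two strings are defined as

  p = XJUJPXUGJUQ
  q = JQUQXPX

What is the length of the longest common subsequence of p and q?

Let dp[i][j] be the LCS length of the first i characters of p and the first j characters of q. dp[i][j] = dp[i-1][j-1]+1 when the i-th and j-th characters match, else max(dp[i-1][j], dp[i][j-1]).
    ·  J  Q  U  Q  X  P  X
 ·  0  0  0  0  0  0  0  0
 X  0  0  0  0  0  1  1  1
 J  0  1  1  1  1  1  1  1
 U  0  1  1  2  2  2  2  2
 J  0  1  1  2  2  2  2  2
 P  0  1  1  2  2  2  3  3
 X  0  1  1  2  2  3  3  4
 U  0  1  1  2  2  3  3  4
 G  0  1  1  2  2  3  3  4
 J  0  1  1  2  2  3  3  4
 U  0  1  1  2  2  3  3  4
 Q  0  1  2  2  3  3  3  4
dp[11][7] = 4. One LCS (by backtracking along matches): JUPX.

4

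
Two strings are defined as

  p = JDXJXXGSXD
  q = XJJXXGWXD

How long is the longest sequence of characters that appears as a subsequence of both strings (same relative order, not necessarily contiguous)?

Let dp[i][j] be the LCS length of the first i characters of p and the first j characters of q. dp[i][j] = dp[i-1][j-1]+1 when the i-th and j-th characters match, else max(dp[i-1][j], dp[i][j-1]).
    ·  X  J  J  X  X  G  W  X  D
 ·  0  0  0  0  0  0  0  0  0  0
 J  0  0  1  1  1  1  1  1  1  1
 D  0  0  1  1  1  1  1  1  1  2
 X  0  1  1  1  2  2  2  2  2  2
 J  0  1  2  2  2  2  2  2  2  2
 X  0  1  2  2  3  3  3  3  3  3
 X  0  1  2  2  3  4  4  4  4  4
 G  0  1  2  2  3  4  5  5  5  5
 S  0  1  2  2  3  4  5  5  5  5
 X  0  1  2  2  3  4  5  5  6  6
 D  0  1  2  2  3  4  5  5  6  7
dp[10][9] = 7. One LCS (by backtracking along matches): JJXXGXD.

7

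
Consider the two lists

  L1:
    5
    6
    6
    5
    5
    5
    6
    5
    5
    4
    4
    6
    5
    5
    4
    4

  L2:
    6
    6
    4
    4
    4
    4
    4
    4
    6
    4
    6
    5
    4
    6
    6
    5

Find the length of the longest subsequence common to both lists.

Taking 6 at L1[2]=L2[2], 6 at L1[3]=L2[9], 6 at L1[7]=L2[11], 5 at L1[9]=L2[12], 4 at L1[10]=L2[13], 6 at L1[12]=L2[15], 5 at L1[14]=L2[16] gives a common subsequence of length 7. Since dp[16][16] = 7, nothing longer is possible.

7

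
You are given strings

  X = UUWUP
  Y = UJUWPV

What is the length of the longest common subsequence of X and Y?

Let dp[i][j] be the LCS length of the first i characters of X and the first j characters of Y. dp[i][j] = dp[i-1][j-1]+1 when the i-th and j-th characters match, else max(dp[i-1][j], dp[i][j-1]).
    ·  U  J  U  W  P  V
 ·  0  0  0  0  0  0  0
 U  0  1  1  1  1  1  1
 U  0  1  1  2  2  2  2
 W  0  1  1  2  3  3  3
 U  0  1  1  2  3  3  3
 P  0  1  1  2  3  4  4
dp[5][6] = 4. One LCS (by backtracking along matches): UUWP.

4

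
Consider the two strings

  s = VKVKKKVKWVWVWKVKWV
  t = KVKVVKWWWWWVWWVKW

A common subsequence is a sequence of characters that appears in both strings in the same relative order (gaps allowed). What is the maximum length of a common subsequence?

12

Pick V at s[1]=t[2], K at s[2]=t[3], V at s[3]=t[4], V at s[7]=t[5], K at s[8]=t[6], W at s[9]=t[11], V at s[10]=t[12], W at s[11]=t[13], W at s[13]=t[14], V at s[15]=t[15], K at s[16]=t[16], W at s[17]=t[17]; all 12 characters appear in both, in order. Since dp[18][17] = 12, nothing longer is possible.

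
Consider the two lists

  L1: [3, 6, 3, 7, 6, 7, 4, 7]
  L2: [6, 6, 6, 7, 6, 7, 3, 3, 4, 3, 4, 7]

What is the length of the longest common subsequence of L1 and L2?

6

Let dp[i][j] be the LCS length of the first i values of L1 and the first j values of L2. dp[i][j] = dp[i-1][j-1]+1 when the i-th and j-th values match, else max(dp[i-1][j], dp[i][j-1]).
    ·  6  6  6  7  6  7  3  3  4  3  4  7
 ·  0  0  0  0  0  0  0  0  0  0  0  0  0
 3  0  0  0  0  0  0  0  1  1  1  1  1  1
 6  0  1  1  1  1  1  1  1  1  1  1  1  1
 3  0  1  1  1  1  1  1  2  2  2  2  2  2
 7  0  1  1  1  2  2  2  2  2  2  2  2  3
 6  0  1  2  2  2  3  3  3  3  3  3  3  3
 7  0  1  2  2  3  3  4  4  4  4  4  4  4
 4  0  1  2  2  3  3  4  4  4  5  5  5  5
 7  0  1  2  2  3  3  4  4  4  5  5  5  6
dp[8][12] = 6. One LCS (by backtracking along matches): 6, 7, 6, 7, 4, 7.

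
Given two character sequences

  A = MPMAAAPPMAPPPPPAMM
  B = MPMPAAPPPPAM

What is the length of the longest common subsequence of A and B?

One common subsequence of length 11: M at A[1]=B[1], then P at A[2]=B[2], then M at A[3]=B[3], then A at A[6]=B[5], then A at A[10]=B[6], then P at A[12]=B[7], then P at A[13]=B[8], then P at A[14]=B[9], then P at A[15]=B[10], then A at A[16]=B[11], then M at A[18]=B[12], and the DP table's final entry dp[18][12] is also 11, so no common subsequence is longer.

11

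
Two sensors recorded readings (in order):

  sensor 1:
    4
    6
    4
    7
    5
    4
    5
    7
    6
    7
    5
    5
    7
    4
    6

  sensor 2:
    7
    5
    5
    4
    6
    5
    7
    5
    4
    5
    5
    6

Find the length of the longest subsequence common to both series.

Pick 4 at sensor 1[1]=sensor 2[4] → 6 at sensor 1[2]=sensor 2[5] → 7 at sensor 1[4]=sensor 2[7] → 5 at sensor 1[5]=sensor 2[8] → 4 at sensor 1[6]=sensor 2[9] → 5 at sensor 1[11]=sensor 2[10] → 5 at sensor 1[12]=sensor 2[11] → 6 at sensor 1[15]=sensor 2[12]; all 8 values appear in both, in order, and the DP table's final entry dp[15][12] is also 8, so no common subsequence is longer.

8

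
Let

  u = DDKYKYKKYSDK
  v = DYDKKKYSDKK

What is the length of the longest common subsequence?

9

Let dp[i][j] be the LCS length of the first i characters of u and the first j characters of v. dp[i][j] = dp[i-1][j-1]+1 when the i-th and j-th characters match, else max(dp[i-1][j], dp[i][j-1]).
    ·  D  Y  D  K  K  K  Y  S  D  K  K
 ·  0  0  0  0  0  0  0  0  0  0  0  0
 D  0  1  1  1  1  1  1  1  1  1  1  1
 D  0  1  1  2  2  2  2  2  2  2  2  2
 K  0  1  1  2  3  3  3  3  3  3  3  3
 Y  0  1  2  2  3  3  3  4  4  4  4  4
 K  0  1  2  2  3  4  4  4  4  4  5  5
 Y  0  1  2  2  3  4  4  5  5  5  5  5
 K  0  1  2  2  3  4  5  5  5  5  6  6
 K  0  1  2  2  3  4  5  5  5  5  6  7
 Y  0  1  2  2  3  4  5  6  6  6  6  7
 S  0  1  2  2  3  4  5  6  7  7  7  7
 D  0  1  2  3  3  4  5  6  7  8  8  8
 K  0  1  2  3  4  4  5  6  7  8  9  9
dp[12][11] = 9. One LCS (by backtracking along matches): DDKKKYSDK.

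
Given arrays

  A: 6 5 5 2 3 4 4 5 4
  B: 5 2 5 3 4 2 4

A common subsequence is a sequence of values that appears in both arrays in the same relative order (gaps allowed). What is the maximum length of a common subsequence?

5

Let dp[i][j] be the LCS length of the first i values of A and the first j values of B. dp[i][j] = dp[i-1][j-1]+1 when the i-th and j-th values match, else max(dp[i-1][j], dp[i][j-1]).
    ·  5  2  5  3  4  2  4
 ·  0  0  0  0  0  0  0  0
 6  0  0  0  0  0  0  0  0
 5  0  1  1  1  1  1  1  1
 5  0  1  1  2  2  2  2  2
 2  0  1  2  2  2  2  3  3
 3  0  1  2  2  3  3  3  3
 4  0  1  2  2  3  4  4  4
 4  0  1  2  2  3  4  4  5
 5  0  1  2  3  3  4  4  5
 4  0  1  2  3  3  4  4  5
dp[9][7] = 5. One LCS (by backtracking along matches): 5, 5, 3, 4, 4.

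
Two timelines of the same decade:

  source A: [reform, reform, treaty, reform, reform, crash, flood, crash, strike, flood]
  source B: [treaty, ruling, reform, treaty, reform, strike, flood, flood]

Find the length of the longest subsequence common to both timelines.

Pick reform at source A[2]=source B[3], then treaty at source A[3]=source B[4], then reform at source A[4]=source B[5], then flood at source A[7]=source B[7], then flood at source A[10]=source B[8]; all 5 events appear in both, in order, and the DP table's final entry dp[10][8] is also 5, so no common subsequence is longer.

5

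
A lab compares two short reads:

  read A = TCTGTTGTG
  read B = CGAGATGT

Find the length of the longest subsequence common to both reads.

5

Match C [2,1]; then G [4,4]; then T [6,6]; then G [7,7]; then T [8,8] — 5 bases in the same relative order in both. The LCS DP gives dp[9][8] = 5, so this is optimal.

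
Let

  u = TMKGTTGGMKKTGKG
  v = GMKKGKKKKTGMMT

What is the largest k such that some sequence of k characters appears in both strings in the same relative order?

Pick M [2,2], then K [3,4], then G [4,5], then T [6,10], then G [7,11], then M [9,13], then T [12,14]; all 7 characters appear in both, in order. Since dp[15][14] = 7, nothing longer is possible.

7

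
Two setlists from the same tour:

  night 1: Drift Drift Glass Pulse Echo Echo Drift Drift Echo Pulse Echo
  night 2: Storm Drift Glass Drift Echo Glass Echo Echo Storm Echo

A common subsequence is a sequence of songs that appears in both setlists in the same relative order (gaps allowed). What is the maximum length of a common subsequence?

6

Pick Drift [1,2]; then Drift [2,4]; then Glass [3,6]; then Echo [5,7]; then Echo [6,8]; then Echo [11,10]; all 6 songs appear in both, in order. Since dp[11][10] = 6, nothing longer is possible.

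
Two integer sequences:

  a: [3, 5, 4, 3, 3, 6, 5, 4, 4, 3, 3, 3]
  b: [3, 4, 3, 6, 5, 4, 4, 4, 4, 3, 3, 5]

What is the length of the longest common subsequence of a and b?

One common subsequence of length 9: 3 at a[1]=b[1], 4 at a[3]=b[2], 3 at a[5]=b[3], 6 at a[6]=b[4], 5 at a[7]=b[5], 4 at a[8]=b[8], 4 at a[9]=b[9], 3 at a[10]=b[10], 3 at a[11]=b[11]. dp[12][12] = 9 confirms this is the maximum.

9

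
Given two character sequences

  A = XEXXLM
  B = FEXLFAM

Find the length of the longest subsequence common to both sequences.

4

Pick E at A[2]=B[2], then X at A[4]=B[3], then L at A[5]=B[4], then M at A[6]=B[7]; all 4 characters appear in both, in order. dp[6][7] = 4 confirms this is the maximum.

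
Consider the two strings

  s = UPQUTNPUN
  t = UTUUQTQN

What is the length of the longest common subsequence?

4

Match U at s[1]=t[4], Q at s[3]=t[5], T at s[5]=t[6], N at s[9]=t[8] — 4 characters in the same relative order in both. Since dp[9][8] = 4, nothing longer is possible.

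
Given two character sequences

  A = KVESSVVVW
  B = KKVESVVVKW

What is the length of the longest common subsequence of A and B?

8

Pick K (A #1, B #2) → V (A #2, B #3) → E (A #3, B #4) → S (A #5, B #5) → V (A #6, B #6) → V (A #7, B #7) → V (A #8, B #8) → W (A #9, B #10); all 8 characters appear in both, in order. dp[9][10] = 8 confirms this is the maximum.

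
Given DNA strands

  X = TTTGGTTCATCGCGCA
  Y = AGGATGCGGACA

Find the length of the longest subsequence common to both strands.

Pick G at X[4]=Y[2] → G at X[5]=Y[3] → A at X[9]=Y[4] → T at X[10]=Y[5] → C at X[11]=Y[7] → G at X[12]=Y[8] → G at X[14]=Y[9] → C at X[15]=Y[11] → A at X[16]=Y[12]; all 9 bases appear in both, in order. The LCS DP gives dp[16][12] = 9, so this is optimal.

9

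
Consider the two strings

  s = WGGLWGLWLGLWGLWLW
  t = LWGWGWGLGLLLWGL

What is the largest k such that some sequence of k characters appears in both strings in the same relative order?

Match W at s[1]=t[4] → G at s[2]=t[5] → G at s[3]=t[7] → L at s[4]=t[8] → G at s[6]=t[9] → L at s[7]=t[10] → L at s[9]=t[11] → L at s[11]=t[12] → W at s[12]=t[13] → G at s[13]=t[14] → L at s[16]=t[15] — 11 characters in the same relative order in both. Since dp[17][15] = 11, nothing longer is possible.

11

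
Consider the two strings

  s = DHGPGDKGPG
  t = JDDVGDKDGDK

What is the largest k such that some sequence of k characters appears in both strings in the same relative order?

5

Match D at s[1]=t[3], then G at s[3]=t[5], then G at s[5]=t[9], then D at s[6]=t[10], then K at s[7]=t[11] — 5 characters in the same relative order in both. Since dp[10][11] = 5, nothing longer is possible.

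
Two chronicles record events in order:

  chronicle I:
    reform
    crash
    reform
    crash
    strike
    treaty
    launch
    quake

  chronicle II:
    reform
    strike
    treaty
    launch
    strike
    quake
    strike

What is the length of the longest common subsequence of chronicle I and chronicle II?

5

Match reform at chronicle I[3]=chronicle II[1], strike at chronicle I[5]=chronicle II[2], treaty at chronicle I[6]=chronicle II[3], launch at chronicle I[7]=chronicle II[4], quake at chronicle I[8]=chronicle II[6] — 5 events in the same relative order in both. Since dp[8][7] = 5, nothing longer is possible.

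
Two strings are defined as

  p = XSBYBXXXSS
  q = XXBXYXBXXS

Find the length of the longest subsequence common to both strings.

Match X [1,2], then B [3,3], then Y [4,5], then B [5,7], then X [7,8], then X [8,9], then S [10,10] — 7 characters in the same relative order in both. dp[10][10] = 7 confirms this is the maximum.

7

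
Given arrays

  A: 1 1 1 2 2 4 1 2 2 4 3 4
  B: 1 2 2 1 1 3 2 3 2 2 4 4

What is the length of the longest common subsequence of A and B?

Let dp[i][j] be the LCS length of the first i values of A and the first j values of B. dp[i][j] = dp[i-1][j-1]+1 when the i-th and j-th values match, else max(dp[i-1][j], dp[i][j-1]).
    ·  1  2  2  1  1  3  2  3  2  2  4  4
 ·  0  0  0  0  0  0  0  0  0  0  0  0  0
 1  0  1  1  1  1  1  1  1  1  1  1  1  1
 1  0  1  1  1  2  2  2  2  2  2  2  2  2
 1  0  1  1  1  2  3  3  3  3  3  3  3  3
 2  0  1  2  2  2  3  3  4  4  4  4  4  4
 2  0  1  2  3  3  3  3  4  4  5  5  5  5
 4  0  1  2  3  3  3  3  4  4  5  5  6  6
 1  0  1  2  3  4  4  4  4  4  5  5  6  6
 2  0  1  2  3  4  4  4  5  5  5  6  6  6
 2  0  1  2  3  4  4  4  5  5  6  6  6  6
 4  0  1  2  3  4  4  4  5  5  6  6  7  7
 3  0  1  2  3  4  4  5  5  6  6  6  7  7
 4  0  1  2  3  4  4  5  5  6  6  6  7  8
dp[12][12] = 8. One LCS (by backtracking along matches): 1, 1, 1, 2, 2, 2, 4, 4.

8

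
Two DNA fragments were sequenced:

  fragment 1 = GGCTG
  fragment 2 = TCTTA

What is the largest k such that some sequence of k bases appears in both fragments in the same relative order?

2

Pick C at fragment 1[3]=fragment 2[2], then T at fragment 1[4]=fragment 2[4]; all 2 bases appear in both, in order. Since dp[5][5] = 2, nothing longer is possible.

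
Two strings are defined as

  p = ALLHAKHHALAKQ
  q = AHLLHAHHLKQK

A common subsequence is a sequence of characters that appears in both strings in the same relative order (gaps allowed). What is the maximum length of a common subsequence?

One common subsequence of length 10: A (p #1, q #1), then L (p #2, q #3), then L (p #3, q #4), then H (p #4, q #5), then A (p #5, q #6), then H (p #7, q #7), then H (p #8, q #8), then L (p #10, q #9), then K (p #12, q #10), then Q (p #13, q #11). The LCS DP gives dp[13][12] = 10, so this is optimal.

10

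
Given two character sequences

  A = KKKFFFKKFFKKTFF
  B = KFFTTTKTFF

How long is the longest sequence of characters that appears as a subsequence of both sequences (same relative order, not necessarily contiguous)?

Match K (A #3, B #1), then F (A #4, B #2), then F (A #5, B #3), then K (A #12, B #7), then T (A #13, B #8), then F (A #14, B #9), then F (A #15, B #10) — 7 characters in the same relative order in both. Since dp[15][10] = 7, nothing longer is possible.

7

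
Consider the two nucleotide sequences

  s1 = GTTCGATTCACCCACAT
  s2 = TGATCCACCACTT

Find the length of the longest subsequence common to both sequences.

11

Pick T [3,1] → G [5,2] → A [6,3] → T [7,4] → C [9,6] → A [10,7] → C [12,8] → C [13,9] → A [14,10] → C [15,11] → T [17,13]; all 11 bases appear in both, in order. dp[17][13] = 11 confirms this is the maximum.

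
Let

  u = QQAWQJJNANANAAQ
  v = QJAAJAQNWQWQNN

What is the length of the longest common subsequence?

Taking Q (u #1, v #7) → Q (u #2, v #10) → W (u #4, v #11) → Q (u #5, v #12) → N (u #10, v #13) → N (u #12, v #14) gives a common subsequence of length 6, and the DP table's final entry dp[15][14] is also 6, so no common subsequence is longer.

6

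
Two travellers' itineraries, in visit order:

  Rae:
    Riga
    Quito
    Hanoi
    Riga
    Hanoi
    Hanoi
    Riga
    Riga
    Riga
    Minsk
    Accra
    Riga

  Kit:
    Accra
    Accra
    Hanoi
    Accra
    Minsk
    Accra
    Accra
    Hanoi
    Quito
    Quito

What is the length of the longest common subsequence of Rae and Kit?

3

Match Hanoi (Rae #3, Kit #3), then Minsk (Rae #10, Kit #5), then Accra (Rae #11, Kit #7) — 3 stops in the same relative order in both. dp[12][10] = 3 confirms this is the maximum.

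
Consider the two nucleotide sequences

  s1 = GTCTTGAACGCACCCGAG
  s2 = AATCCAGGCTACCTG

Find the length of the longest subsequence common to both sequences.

Taking T (s1 #2, s2 #3), then C (s1 #3, s2 #5), then G (s1 #6, s2 #7), then G (s1 #10, s2 #8), then C (s1 #11, s2 #9), then A (s1 #12, s2 #11), then C (s1 #13, s2 #12), then C (s1 #14, s2 #13), then G (s1 #18, s2 #15) gives a common subsequence of length 9. dp[18][15] = 9 confirms this is the maximum.

9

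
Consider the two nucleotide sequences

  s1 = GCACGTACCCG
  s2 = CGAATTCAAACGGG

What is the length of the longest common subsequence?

Match G [1,2], then C [2,7], then A [3,10], then C [4,11], then G [5,13], then G [11,14] — 6 bases in the same relative order in both. The LCS DP gives dp[11][14] = 6, so this is optimal.

6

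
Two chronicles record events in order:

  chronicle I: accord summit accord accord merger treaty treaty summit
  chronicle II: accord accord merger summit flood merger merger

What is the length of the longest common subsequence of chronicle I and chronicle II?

4

Match accord at chronicle I[3]=chronicle II[1], accord at chronicle I[4]=chronicle II[2], merger at chronicle I[5]=chronicle II[3], summit at chronicle I[8]=chronicle II[4] — 4 events in the same relative order in both. The LCS DP gives dp[8][7] = 4, so this is optimal.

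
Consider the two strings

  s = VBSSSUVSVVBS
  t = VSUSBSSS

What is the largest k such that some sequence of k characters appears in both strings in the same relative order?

One common subsequence of length 6: V (s #1, t #1), then S (s #3, t #2), then S (s #4, t #4), then S (s #5, t #6), then S (s #8, t #7), then S (s #12, t #8). Since dp[12][8] = 6, nothing longer is possible.

6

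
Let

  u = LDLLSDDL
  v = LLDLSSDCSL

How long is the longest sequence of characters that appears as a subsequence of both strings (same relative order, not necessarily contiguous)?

Taking L at u[1]=v[2], D at u[2]=v[3], L at u[3]=v[4], S at u[5]=v[6], D at u[6]=v[7], L at u[8]=v[10] gives a common subsequence of length 6. Since dp[8][10] = 6, nothing longer is possible.

6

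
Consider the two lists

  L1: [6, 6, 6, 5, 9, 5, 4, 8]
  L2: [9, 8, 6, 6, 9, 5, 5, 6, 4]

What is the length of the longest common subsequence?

5

Let dp[i][j] be the LCS length of the first i values of L1 and the first j values of L2. dp[i][j] = dp[i-1][j-1]+1 when the i-th and j-th values match, else max(dp[i-1][j], dp[i][j-1]).
    ·  9  8  6  6  9  5  5  6  4
 ·  0  0  0  0  0  0  0  0  0  0
 6  0  0  0  1  1  1  1  1  1  1
 6  0  0  0  1  2  2  2  2  2  2
 6  0  0  0  1  2  2  2  2  3  3
 5  0  0  0  1  2  2  3  3  3  3
 9  0  1  1  1  2  3  3  3  3  3
 5  0  1  1  1  2  3  4  4  4  4
 4  0  1  1  1  2  3  4  4  4  5
 8  0  1  2  2  2  3  4  4  4  5
dp[8][9] = 5. One LCS (by backtracking along matches): 6, 6, 5, 5, 4.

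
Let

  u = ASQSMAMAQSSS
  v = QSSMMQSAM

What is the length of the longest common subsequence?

6

One common subsequence of length 6: S [2,2], S [4,3], M [5,4], M [7,5], Q [9,6], S [10,7]. Since dp[12][9] = 6, nothing longer is possible.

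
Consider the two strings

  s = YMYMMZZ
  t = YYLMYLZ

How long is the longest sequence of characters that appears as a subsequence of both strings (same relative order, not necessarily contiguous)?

Let dp[i][j] be the LCS length of the first i characters of s and the first j characters of t. dp[i][j] = dp[i-1][j-1]+1 when the i-th and j-th characters match, else max(dp[i-1][j], dp[i][j-1]).
    ·  Y  Y  L  M  Y  L  Z
 ·  0  0  0  0  0  0  0  0
 Y  0  1  1  1  1  1  1  1
 M  0  1  1  1  2  2  2  2
 Y  0  1  2  2  2  3  3  3
 M  0  1  2  2  3  3  3  3
 M  0  1  2  2  3  3  3  3
 Z  0  1  2  2  3  3  3  4
 Z  0  1  2  2  3  3  3  4
dp[7][7] = 4. One LCS (by backtracking along matches): YMYZ.

4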